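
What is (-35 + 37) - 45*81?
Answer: -3643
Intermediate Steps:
(-35 + 37) - 45*81 = 2 - 3645 = -3643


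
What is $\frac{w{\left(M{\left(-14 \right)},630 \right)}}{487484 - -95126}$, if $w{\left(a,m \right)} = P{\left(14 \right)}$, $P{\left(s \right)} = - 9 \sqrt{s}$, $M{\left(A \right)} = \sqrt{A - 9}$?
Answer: $- \frac{9 \sqrt{14}}{582610} \approx -5.78 \cdot 10^{-5}$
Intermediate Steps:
$M{\left(A \right)} = \sqrt{-9 + A}$
$w{\left(a,m \right)} = - 9 \sqrt{14}$
$\frac{w{\left(M{\left(-14 \right)},630 \right)}}{487484 - -95126} = \frac{\left(-9\right) \sqrt{14}}{487484 - -95126} = \frac{\left(-9\right) \sqrt{14}}{487484 + 95126} = \frac{\left(-9\right) \sqrt{14}}{582610} = - 9 \sqrt{14} \cdot \frac{1}{582610} = - \frac{9 \sqrt{14}}{582610}$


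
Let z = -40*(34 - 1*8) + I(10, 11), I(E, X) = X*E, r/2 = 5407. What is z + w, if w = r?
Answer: 9884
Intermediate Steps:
r = 10814 (r = 2*5407 = 10814)
w = 10814
I(E, X) = E*X
z = -930 (z = -40*(34 - 1*8) + 10*11 = -40*(34 - 8) + 110 = -40*26 + 110 = -1040 + 110 = -930)
z + w = -930 + 10814 = 9884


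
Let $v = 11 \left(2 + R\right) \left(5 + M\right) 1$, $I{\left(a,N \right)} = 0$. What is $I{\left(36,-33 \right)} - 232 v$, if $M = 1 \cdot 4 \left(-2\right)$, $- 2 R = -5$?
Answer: $34452$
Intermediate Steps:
$R = \frac{5}{2}$ ($R = \left(- \frac{1}{2}\right) \left(-5\right) = \frac{5}{2} \approx 2.5$)
$M = -8$ ($M = 4 \left(-2\right) = -8$)
$v = - \frac{297}{2}$ ($v = 11 \left(2 + \frac{5}{2}\right) \left(5 - 8\right) 1 = 11 \cdot \frac{9}{2} \left(-3\right) 1 = 11 \left(- \frac{27}{2}\right) 1 = \left(- \frac{297}{2}\right) 1 = - \frac{297}{2} \approx -148.5$)
$I{\left(36,-33 \right)} - 232 v = 0 - -34452 = 0 + 34452 = 34452$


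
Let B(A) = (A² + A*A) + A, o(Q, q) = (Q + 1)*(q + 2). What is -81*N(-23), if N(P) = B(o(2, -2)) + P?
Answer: 1863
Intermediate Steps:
o(Q, q) = (1 + Q)*(2 + q)
B(A) = A + 2*A² (B(A) = (A² + A²) + A = 2*A² + A = A + 2*A²)
N(P) = P (N(P) = (2 - 2 + 2*2 + 2*(-2))*(1 + 2*(2 - 2 + 2*2 + 2*(-2))) + P = (2 - 2 + 4 - 4)*(1 + 2*(2 - 2 + 4 - 4)) + P = 0*(1 + 2*0) + P = 0*(1 + 0) + P = 0*1 + P = 0 + P = P)
-81*N(-23) = -81*(-23) = 1863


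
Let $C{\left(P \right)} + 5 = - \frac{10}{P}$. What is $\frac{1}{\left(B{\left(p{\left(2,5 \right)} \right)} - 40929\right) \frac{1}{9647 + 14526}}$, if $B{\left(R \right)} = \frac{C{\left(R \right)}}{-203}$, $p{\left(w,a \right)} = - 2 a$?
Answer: $- \frac{4907119}{8308583} \approx -0.59061$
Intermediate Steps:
$C{\left(P \right)} = -5 - \frac{10}{P}$
$B{\left(R \right)} = \frac{5}{203} + \frac{10}{203 R}$ ($B{\left(R \right)} = \frac{-5 - \frac{10}{R}}{-203} = \left(-5 - \frac{10}{R}\right) \left(- \frac{1}{203}\right) = \frac{5}{203} + \frac{10}{203 R}$)
$\frac{1}{\left(B{\left(p{\left(2,5 \right)} \right)} - 40929\right) \frac{1}{9647 + 14526}} = \frac{1}{\left(\frac{5 \left(2 - 10\right)}{203 \left(\left(-2\right) 5\right)} - 40929\right) \frac{1}{9647 + 14526}} = \frac{1}{\left(\frac{5 \left(2 - 10\right)}{203 \left(-10\right)} - 40929\right) \frac{1}{24173}} = \frac{1}{\left(\frac{5}{203} \left(- \frac{1}{10}\right) \left(-8\right) - 40929\right) \frac{1}{24173}} = \frac{1}{\left(\frac{4}{203} - 40929\right) \frac{1}{24173}} = \frac{1}{\left(- \frac{8308583}{203}\right) \frac{1}{24173}} = \frac{1}{- \frac{8308583}{4907119}} = - \frac{4907119}{8308583}$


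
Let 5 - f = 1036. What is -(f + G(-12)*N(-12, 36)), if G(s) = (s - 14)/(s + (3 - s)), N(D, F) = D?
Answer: 927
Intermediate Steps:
f = -1031 (f = 5 - 1*1036 = 5 - 1036 = -1031)
G(s) = -14/3 + s/3 (G(s) = (-14 + s)/3 = (-14 + s)*(1/3) = -14/3 + s/3)
-(f + G(-12)*N(-12, 36)) = -(-1031 + (-14/3 + (1/3)*(-12))*(-12)) = -(-1031 + (-14/3 - 4)*(-12)) = -(-1031 - 26/3*(-12)) = -(-1031 + 104) = -1*(-927) = 927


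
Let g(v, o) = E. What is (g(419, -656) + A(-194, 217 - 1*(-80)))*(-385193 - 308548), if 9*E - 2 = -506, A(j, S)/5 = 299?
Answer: -998293299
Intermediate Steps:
A(j, S) = 1495 (A(j, S) = 5*299 = 1495)
E = -56 (E = 2/9 + (⅑)*(-506) = 2/9 - 506/9 = -56)
g(v, o) = -56
(g(419, -656) + A(-194, 217 - 1*(-80)))*(-385193 - 308548) = (-56 + 1495)*(-385193 - 308548) = 1439*(-693741) = -998293299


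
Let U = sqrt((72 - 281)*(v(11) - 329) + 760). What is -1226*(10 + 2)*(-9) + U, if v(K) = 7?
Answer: 132408 + 3*sqrt(7562) ≈ 1.3267e+5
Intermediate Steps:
U = 3*sqrt(7562) (U = sqrt((72 - 281)*(7 - 329) + 760) = sqrt(-209*(-322) + 760) = sqrt(67298 + 760) = sqrt(68058) = 3*sqrt(7562) ≈ 260.88)
-1226*(10 + 2)*(-9) + U = -1226*(10 + 2)*(-9) + 3*sqrt(7562) = -14712*(-9) + 3*sqrt(7562) = -1226*(-108) + 3*sqrt(7562) = 132408 + 3*sqrt(7562)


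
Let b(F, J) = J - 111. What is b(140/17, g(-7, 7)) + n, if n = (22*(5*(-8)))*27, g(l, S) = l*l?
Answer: -23822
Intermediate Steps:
g(l, S) = l²
n = -23760 (n = (22*(-40))*27 = -880*27 = -23760)
b(F, J) = -111 + J
b(140/17, g(-7, 7)) + n = (-111 + (-7)²) - 23760 = (-111 + 49) - 23760 = -62 - 23760 = -23822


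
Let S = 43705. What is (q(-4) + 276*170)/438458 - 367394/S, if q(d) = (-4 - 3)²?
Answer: -159034058307/19162806890 ≈ -8.2991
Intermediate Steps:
q(d) = 49 (q(d) = (-7)² = 49)
(q(-4) + 276*170)/438458 - 367394/S = (49 + 276*170)/438458 - 367394/43705 = (49 + 46920)*(1/438458) - 367394*1/43705 = 46969*(1/438458) - 367394/43705 = 46969/438458 - 367394/43705 = -159034058307/19162806890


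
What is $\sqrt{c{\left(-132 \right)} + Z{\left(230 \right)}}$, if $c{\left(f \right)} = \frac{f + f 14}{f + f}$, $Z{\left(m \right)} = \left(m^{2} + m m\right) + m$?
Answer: $\frac{5 \sqrt{16966}}{2} \approx 325.63$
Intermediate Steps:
$Z{\left(m \right)} = m + 2 m^{2}$ ($Z{\left(m \right)} = \left(m^{2} + m^{2}\right) + m = 2 m^{2} + m = m + 2 m^{2}$)
$c{\left(f \right)} = \frac{15}{2}$ ($c{\left(f \right)} = \frac{f + 14 f}{2 f} = 15 f \frac{1}{2 f} = \frac{15}{2}$)
$\sqrt{c{\left(-132 \right)} + Z{\left(230 \right)}} = \sqrt{\frac{15}{2} + 230 \left(1 + 2 \cdot 230\right)} = \sqrt{\frac{15}{2} + 230 \left(1 + 460\right)} = \sqrt{\frac{15}{2} + 230 \cdot 461} = \sqrt{\frac{15}{2} + 106030} = \sqrt{\frac{212075}{2}} = \frac{5 \sqrt{16966}}{2}$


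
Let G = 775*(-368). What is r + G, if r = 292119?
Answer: 6919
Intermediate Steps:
G = -285200
r + G = 292119 - 285200 = 6919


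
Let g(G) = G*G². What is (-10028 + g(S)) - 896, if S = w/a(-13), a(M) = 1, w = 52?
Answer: 129684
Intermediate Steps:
S = 52 (S = 52/1 = 52*1 = 52)
g(G) = G³
(-10028 + g(S)) - 896 = (-10028 + 52³) - 896 = (-10028 + 140608) - 896 = 130580 - 896 = 129684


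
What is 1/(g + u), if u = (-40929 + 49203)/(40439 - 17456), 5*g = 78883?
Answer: 38305/604336453 ≈ 6.3384e-5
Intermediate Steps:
g = 78883/5 (g = (1/5)*78883 = 78883/5 ≈ 15777.)
u = 2758/7661 (u = 8274/22983 = 8274*(1/22983) = 2758/7661 ≈ 0.36001)
1/(g + u) = 1/(78883/5 + 2758/7661) = 1/(604336453/38305) = 38305/604336453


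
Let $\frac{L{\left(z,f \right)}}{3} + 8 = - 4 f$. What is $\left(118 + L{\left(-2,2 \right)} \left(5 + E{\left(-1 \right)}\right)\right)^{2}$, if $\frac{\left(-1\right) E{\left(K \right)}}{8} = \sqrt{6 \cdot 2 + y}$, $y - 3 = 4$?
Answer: $2816548 - 93696 \sqrt{19} \approx 2.4081 \cdot 10^{6}$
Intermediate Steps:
$L{\left(z,f \right)} = -24 - 12 f$ ($L{\left(z,f \right)} = -24 + 3 \left(- 4 f\right) = -24 - 12 f$)
$y = 7$ ($y = 3 + 4 = 7$)
$E{\left(K \right)} = - 8 \sqrt{19}$ ($E{\left(K \right)} = - 8 \sqrt{6 \cdot 2 + 7} = - 8 \sqrt{12 + 7} = - 8 \sqrt{19}$)
$\left(118 + L{\left(-2,2 \right)} \left(5 + E{\left(-1 \right)}\right)\right)^{2} = \left(118 + \left(-24 - 24\right) \left(5 - 8 \sqrt{19}\right)\right)^{2} = \left(118 - 48 \left(5 - 8 \sqrt{19}\right)\right)^{2} = \left(118 - \left(240 - 384 \sqrt{19}\right)\right)^{2} = \left(-122 + 384 \sqrt{19}\right)^{2}$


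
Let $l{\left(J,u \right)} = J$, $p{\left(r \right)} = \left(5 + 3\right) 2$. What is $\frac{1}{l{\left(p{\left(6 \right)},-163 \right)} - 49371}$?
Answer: $- \frac{1}{49355} \approx -2.0261 \cdot 10^{-5}$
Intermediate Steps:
$p{\left(r \right)} = 16$ ($p{\left(r \right)} = 8 \cdot 2 = 16$)
$\frac{1}{l{\left(p{\left(6 \right)},-163 \right)} - 49371} = \frac{1}{16 - 49371} = \frac{1}{-49355} = - \frac{1}{49355}$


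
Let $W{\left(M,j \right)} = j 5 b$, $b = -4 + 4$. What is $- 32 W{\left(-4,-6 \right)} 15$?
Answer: $0$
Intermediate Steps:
$b = 0$
$W{\left(M,j \right)} = 0$ ($W{\left(M,j \right)} = j 5 \cdot 0 = 5 j 0 = 0$)
$- 32 W{\left(-4,-6 \right)} 15 = \left(-32\right) 0 \cdot 15 = 0 \cdot 15 = 0$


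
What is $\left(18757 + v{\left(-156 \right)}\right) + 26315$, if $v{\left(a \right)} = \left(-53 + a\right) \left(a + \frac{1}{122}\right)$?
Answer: $\frac{9476263}{122} \approx 77674.0$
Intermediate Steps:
$v{\left(a \right)} = \left(-53 + a\right) \left(\frac{1}{122} + a\right)$ ($v{\left(a \right)} = \left(-53 + a\right) \left(a + \frac{1}{122}\right) = \left(-53 + a\right) \left(\frac{1}{122} + a\right)$)
$\left(18757 + v{\left(-156 \right)}\right) + 26315 = \left(18757 - \left(- \frac{1008487}{122} - 24336\right)\right) + 26315 = \left(18757 + \left(- \frac{53}{122} + 24336 + \frac{504270}{61}\right)\right) + 26315 = \left(18757 + \frac{3977479}{122}\right) + 26315 = \frac{6265833}{122} + 26315 = \frac{9476263}{122}$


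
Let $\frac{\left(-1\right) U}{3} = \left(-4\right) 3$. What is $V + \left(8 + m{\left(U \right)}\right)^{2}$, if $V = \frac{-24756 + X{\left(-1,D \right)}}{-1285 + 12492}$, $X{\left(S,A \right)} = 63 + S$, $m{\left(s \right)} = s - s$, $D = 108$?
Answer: $\frac{692554}{11207} \approx 61.797$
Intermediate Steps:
$U = 36$ ($U = - 3 \left(\left(-4\right) 3\right) = \left(-3\right) \left(-12\right) = 36$)
$m{\left(s \right)} = 0$
$V = - \frac{24694}{11207}$ ($V = \frac{-24756 + \left(63 - 1\right)}{-1285 + 12492} = \frac{-24756 + 62}{11207} = \left(-24694\right) \frac{1}{11207} = - \frac{24694}{11207} \approx -2.2034$)
$V + \left(8 + m{\left(U \right)}\right)^{2} = - \frac{24694}{11207} + \left(8 + 0\right)^{2} = - \frac{24694}{11207} + 8^{2} = - \frac{24694}{11207} + 64 = \frac{692554}{11207}$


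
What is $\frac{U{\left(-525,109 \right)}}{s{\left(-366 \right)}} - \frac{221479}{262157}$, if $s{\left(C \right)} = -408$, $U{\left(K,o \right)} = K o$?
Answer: $\frac{292383743}{2097256} \approx 139.41$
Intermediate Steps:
$\frac{U{\left(-525,109 \right)}}{s{\left(-366 \right)}} - \frac{221479}{262157} = \frac{\left(-525\right) 109}{-408} - \frac{221479}{262157} = \left(-57225\right) \left(- \frac{1}{408}\right) - \frac{221479}{262157} = \frac{19075}{136} - \frac{221479}{262157} = \frac{292383743}{2097256}$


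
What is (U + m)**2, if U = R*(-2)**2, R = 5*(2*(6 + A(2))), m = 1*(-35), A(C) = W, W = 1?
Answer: 60025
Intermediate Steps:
A(C) = 1
m = -35
R = 70 (R = 5*(2*(6 + 1)) = 5*(2*7) = 5*14 = 70)
U = 280 (U = 70*(-2)**2 = 70*4 = 280)
(U + m)**2 = (280 - 35)**2 = 245**2 = 60025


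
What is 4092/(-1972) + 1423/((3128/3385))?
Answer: 139500563/90712 ≈ 1537.8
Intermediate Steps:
4092/(-1972) + 1423/((3128/3385)) = 4092*(-1/1972) + 1423/((3128*(1/3385))) = -1023/493 + 1423/(3128/3385) = -1023/493 + 1423*(3385/3128) = -1023/493 + 4816855/3128 = 139500563/90712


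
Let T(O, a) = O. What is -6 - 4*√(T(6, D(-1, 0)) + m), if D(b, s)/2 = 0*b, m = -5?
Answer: -10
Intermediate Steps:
D(b, s) = 0 (D(b, s) = 2*(0*b) = 2*0 = 0)
-6 - 4*√(T(6, D(-1, 0)) + m) = -6 - 4*√(6 - 5) = -6 - 4*√1 = -6 - 4*1 = -6 - 4 = -10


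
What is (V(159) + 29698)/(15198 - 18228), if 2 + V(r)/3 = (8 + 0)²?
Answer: -14942/1515 ≈ -9.8627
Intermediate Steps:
V(r) = 186 (V(r) = -6 + 3*(8 + 0)² = -6 + 3*8² = -6 + 3*64 = -6 + 192 = 186)
(V(159) + 29698)/(15198 - 18228) = (186 + 29698)/(15198 - 18228) = 29884/(-3030) = 29884*(-1/3030) = -14942/1515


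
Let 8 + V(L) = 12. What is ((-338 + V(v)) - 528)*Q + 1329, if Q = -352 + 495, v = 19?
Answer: -121937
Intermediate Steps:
Q = 143
V(L) = 4 (V(L) = -8 + 12 = 4)
((-338 + V(v)) - 528)*Q + 1329 = ((-338 + 4) - 528)*143 + 1329 = (-334 - 528)*143 + 1329 = -862*143 + 1329 = -123266 + 1329 = -121937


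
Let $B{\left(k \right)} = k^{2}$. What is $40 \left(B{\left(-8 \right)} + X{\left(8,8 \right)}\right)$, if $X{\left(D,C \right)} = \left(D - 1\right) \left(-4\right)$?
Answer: $1440$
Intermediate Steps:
$X{\left(D,C \right)} = 4 - 4 D$ ($X{\left(D,C \right)} = \left(-1 + D\right) \left(-4\right) = 4 - 4 D$)
$40 \left(B{\left(-8 \right)} + X{\left(8,8 \right)}\right) = 40 \left(\left(-8\right)^{2} + \left(4 - 32\right)\right) = 40 \left(64 + \left(4 - 32\right)\right) = 40 \left(64 - 28\right) = 40 \cdot 36 = 1440$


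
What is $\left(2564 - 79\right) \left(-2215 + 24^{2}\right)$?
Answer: $-4072915$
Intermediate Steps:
$\left(2564 - 79\right) \left(-2215 + 24^{2}\right) = 2485 \left(-2215 + 576\right) = 2485 \left(-1639\right) = -4072915$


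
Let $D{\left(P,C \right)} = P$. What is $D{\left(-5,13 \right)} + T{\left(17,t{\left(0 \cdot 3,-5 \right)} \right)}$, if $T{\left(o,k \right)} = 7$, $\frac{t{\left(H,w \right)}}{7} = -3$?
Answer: $2$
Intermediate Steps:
$t{\left(H,w \right)} = -21$ ($t{\left(H,w \right)} = 7 \left(-3\right) = -21$)
$D{\left(-5,13 \right)} + T{\left(17,t{\left(0 \cdot 3,-5 \right)} \right)} = -5 + 7 = 2$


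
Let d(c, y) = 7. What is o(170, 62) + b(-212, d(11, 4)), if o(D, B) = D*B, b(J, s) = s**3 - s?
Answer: 10876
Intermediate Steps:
o(D, B) = B*D
o(170, 62) + b(-212, d(11, 4)) = 62*170 + (7**3 - 1*7) = 10540 + (343 - 7) = 10540 + 336 = 10876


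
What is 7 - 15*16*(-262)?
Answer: 62887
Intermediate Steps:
7 - 15*16*(-262) = 7 - 240*(-262) = 7 + 62880 = 62887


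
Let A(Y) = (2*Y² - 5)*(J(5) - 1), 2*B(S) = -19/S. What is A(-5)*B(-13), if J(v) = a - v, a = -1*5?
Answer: -9405/26 ≈ -361.73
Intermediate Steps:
a = -5
J(v) = -5 - v
B(S) = -19/(2*S) (B(S) = (-19/S)/2 = -19/(2*S))
A(Y) = 55 - 22*Y² (A(Y) = (2*Y² - 5)*((-5 - 1*5) - 1) = (-5 + 2*Y²)*((-5 - 5) - 1) = (-5 + 2*Y²)*(-10 - 1) = (-5 + 2*Y²)*(-11) = 55 - 22*Y²)
A(-5)*B(-13) = (55 - 22*(-5)²)*(-19/2/(-13)) = (55 - 22*25)*(-19/2*(-1/13)) = (55 - 550)*(19/26) = -495*19/26 = -9405/26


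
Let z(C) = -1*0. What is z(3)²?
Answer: 0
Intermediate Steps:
z(C) = 0
z(3)² = 0² = 0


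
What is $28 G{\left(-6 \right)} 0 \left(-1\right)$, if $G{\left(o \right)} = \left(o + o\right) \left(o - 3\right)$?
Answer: $0$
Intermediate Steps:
$G{\left(o \right)} = 2 o \left(-3 + o\right)$
$28 G{\left(-6 \right)} 0 \left(-1\right) = 28 \cdot 2 \left(-6\right) \left(-3 - 6\right) 0 \left(-1\right) = 28 \cdot 2 \left(-6\right) \left(-9\right) 0 = 28 \cdot 108 \cdot 0 = 3024 \cdot 0 = 0$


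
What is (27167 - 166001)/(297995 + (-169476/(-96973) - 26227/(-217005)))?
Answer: -1460785376670705/3135467305045463 ≈ -0.46589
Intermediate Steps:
(27167 - 166001)/(297995 + (-169476/(-96973) - 26227/(-217005))) = -138834/(297995 + (-169476*(-1/96973) - 26227*(-1/217005))) = -138834/(297995 + (169476/96973 + 26227/217005)) = -138834/(297995 + 39320450251/21043625865) = -138834/6270934610090926/21043625865 = -138834*21043625865/6270934610090926 = -1460785376670705/3135467305045463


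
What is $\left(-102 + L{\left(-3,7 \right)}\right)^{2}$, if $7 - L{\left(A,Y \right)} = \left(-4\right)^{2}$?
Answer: $12321$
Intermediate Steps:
$L{\left(A,Y \right)} = -9$ ($L{\left(A,Y \right)} = 7 - \left(-4\right)^{2} = 7 - 16 = -9$)
$\left(-102 + L{\left(-3,7 \right)}\right)^{2} = \left(-102 - 9\right)^{2} = \left(-111\right)^{2} = 12321$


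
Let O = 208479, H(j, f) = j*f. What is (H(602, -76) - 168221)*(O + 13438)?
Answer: -47484246241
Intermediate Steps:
H(j, f) = f*j
(H(602, -76) - 168221)*(O + 13438) = (-76*602 - 168221)*(208479 + 13438) = (-45752 - 168221)*221917 = -213973*221917 = -47484246241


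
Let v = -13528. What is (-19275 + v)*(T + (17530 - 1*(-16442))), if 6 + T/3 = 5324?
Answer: -1637722578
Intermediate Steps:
T = 15954 (T = -18 + 3*5324 = -18 + 15972 = 15954)
(-19275 + v)*(T + (17530 - 1*(-16442))) = (-19275 - 13528)*(15954 + (17530 - 1*(-16442))) = -32803*(15954 + (17530 + 16442)) = -32803*(15954 + 33972) = -32803*49926 = -1637722578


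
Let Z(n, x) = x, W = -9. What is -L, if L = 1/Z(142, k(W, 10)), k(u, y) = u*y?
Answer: 1/90 ≈ 0.011111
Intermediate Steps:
L = -1/90 (L = 1/(-9*10) = 1/(-90) = -1/90 ≈ -0.011111)
-L = -1*(-1/90) = 1/90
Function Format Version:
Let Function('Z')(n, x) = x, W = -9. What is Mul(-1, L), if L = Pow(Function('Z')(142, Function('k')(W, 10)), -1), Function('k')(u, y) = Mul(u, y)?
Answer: Rational(1, 90) ≈ 0.011111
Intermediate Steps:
L = Rational(-1, 90) (L = Pow(Mul(-9, 10), -1) = Pow(-90, -1) = Rational(-1, 90) ≈ -0.011111)
Mul(-1, L) = Mul(-1, Rational(-1, 90)) = Rational(1, 90)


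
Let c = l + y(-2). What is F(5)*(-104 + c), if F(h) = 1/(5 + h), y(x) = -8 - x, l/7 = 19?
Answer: 23/10 ≈ 2.3000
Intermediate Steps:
l = 133 (l = 7*19 = 133)
c = 127 (c = 133 + (-8 - 1*(-2)) = 133 + (-8 + 2) = 133 - 6 = 127)
F(5)*(-104 + c) = (-104 + 127)/(5 + 5) = 23/10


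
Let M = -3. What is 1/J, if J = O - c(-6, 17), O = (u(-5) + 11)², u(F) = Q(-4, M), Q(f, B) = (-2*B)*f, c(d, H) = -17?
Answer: 1/186 ≈ 0.0053763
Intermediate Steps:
Q(f, B) = -2*B*f
u(F) = -24 (u(F) = -2*(-3)*(-4) = -24)
O = 169 (O = (-24 + 11)² = (-13)² = 169)
J = 186 (J = 169 - 1*(-17) = 169 + 17 = 186)
1/J = 1/186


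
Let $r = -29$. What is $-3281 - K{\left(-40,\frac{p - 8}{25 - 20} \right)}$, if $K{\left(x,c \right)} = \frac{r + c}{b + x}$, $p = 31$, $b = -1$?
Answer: $- \frac{672727}{205} \approx -3281.6$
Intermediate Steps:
$K{\left(x,c \right)} = \frac{-29 + c}{-1 + x}$
$-3281 - K{\left(-40,\frac{p - 8}{25 - 20} \right)} = -3281 - \frac{-29 + \frac{31 - 8}{25 - 20}}{-1 - 40} = -3281 - \frac{-29 + \frac{23}{5}}{-41} = -3281 - - \frac{-29 + 23 \cdot \frac{1}{5}}{41} = -3281 - - \frac{-29 + \frac{23}{5}}{41} = -3281 - \left(- \frac{1}{41}\right) \left(- \frac{122}{5}\right) = -3281 - \frac{122}{205} = - \frac{672727}{205}$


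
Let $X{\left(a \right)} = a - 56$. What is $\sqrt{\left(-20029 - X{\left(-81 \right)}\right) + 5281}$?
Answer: $i \sqrt{14611} \approx 120.88 i$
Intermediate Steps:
$X{\left(a \right)} = -56 + a$
$\sqrt{\left(-20029 - X{\left(-81 \right)}\right) + 5281} = \sqrt{\left(-20029 - \left(-56 - 81\right)\right) + 5281} = \sqrt{\left(-20029 - -137\right) + 5281} = \sqrt{\left(-20029 + 137\right) + 5281} = \sqrt{-19892 + 5281} = \sqrt{-14611} = i \sqrt{14611}$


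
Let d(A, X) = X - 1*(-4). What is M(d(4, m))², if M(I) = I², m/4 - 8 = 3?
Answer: 5308416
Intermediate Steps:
m = 44 (m = 32 + 4*3 = 32 + 12 = 44)
d(A, X) = 4 + X (d(A, X) = X + 4 = 4 + X)
M(d(4, m))² = ((4 + 44)²)² = (48²)² = 2304² = 5308416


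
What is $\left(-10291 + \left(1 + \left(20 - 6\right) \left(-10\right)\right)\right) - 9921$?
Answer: $-20351$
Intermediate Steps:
$\left(-10291 + \left(1 + \left(20 - 6\right) \left(-10\right)\right)\right) - 9921 = \left(-10291 + \left(1 + 14 \left(-10\right)\right)\right) - 9921 = \left(-10291 + \left(1 - 140\right)\right) - 9921 = \left(-10291 - 139\right) - 9921 = -10430 - 9921 = -20351$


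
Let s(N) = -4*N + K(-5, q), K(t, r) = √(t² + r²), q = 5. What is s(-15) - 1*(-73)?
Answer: 133 + 5*√2 ≈ 140.07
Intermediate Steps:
K(t, r) = √(r² + t²)
s(N) = -4*N + 5*√2 (s(N) = -4*N + √(5² + (-5)²) = -4*N + √(25 + 25) = -4*N + √50 = -4*N + 5*√2)
s(-15) - 1*(-73) = (-4*(-15) + 5*√2) - 1*(-73) = (60 + 5*√2) + 73 = 133 + 5*√2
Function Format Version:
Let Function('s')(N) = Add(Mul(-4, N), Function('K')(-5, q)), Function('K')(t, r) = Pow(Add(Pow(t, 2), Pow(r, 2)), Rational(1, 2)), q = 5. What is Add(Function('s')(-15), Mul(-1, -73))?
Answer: Add(133, Mul(5, Pow(2, Rational(1, 2)))) ≈ 140.07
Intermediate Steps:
Function('K')(t, r) = Pow(Add(Pow(r, 2), Pow(t, 2)), Rational(1, 2))
Function('s')(N) = Add(Mul(-4, N), Mul(5, Pow(2, Rational(1, 2)))) (Function('s')(N) = Add(Mul(-4, N), Pow(Add(Pow(5, 2), Pow(-5, 2)), Rational(1, 2))) = Add(Mul(-4, N), Pow(Add(25, 25), Rational(1, 2))) = Add(Mul(-4, N), Pow(50, Rational(1, 2))) = Add(Mul(-4, N), Mul(5, Pow(2, Rational(1, 2)))))
Add(Function('s')(-15), Mul(-1, -73)) = Add(Add(Mul(-4, -15), Mul(5, Pow(2, Rational(1, 2)))), Mul(-1, -73)) = Add(Add(60, Mul(5, Pow(2, Rational(1, 2)))), 73) = Add(133, Mul(5, Pow(2, Rational(1, 2))))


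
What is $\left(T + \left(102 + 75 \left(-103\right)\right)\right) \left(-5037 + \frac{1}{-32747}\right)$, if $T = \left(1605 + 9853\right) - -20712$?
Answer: $- \frac{4048945172080}{32747} \approx -1.2364 \cdot 10^{8}$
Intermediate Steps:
$T = 32170$ ($T = 11458 + 20712 = 32170$)
$\left(T + \left(102 + 75 \left(-103\right)\right)\right) \left(-5037 + \frac{1}{-32747}\right) = \left(32170 + \left(102 + 75 \left(-103\right)\right)\right) \left(-5037 + \frac{1}{-32747}\right) = \left(32170 + \left(102 - 7725\right)\right) \left(-5037 - \frac{1}{32747}\right) = \left(32170 - 7623\right) \left(- \frac{164946640}{32747}\right) = 24547 \left(- \frac{164946640}{32747}\right) = - \frac{4048945172080}{32747}$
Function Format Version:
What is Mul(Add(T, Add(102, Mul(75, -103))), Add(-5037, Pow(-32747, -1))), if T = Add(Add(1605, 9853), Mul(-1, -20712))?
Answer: Rational(-4048945172080, 32747) ≈ -1.2364e+8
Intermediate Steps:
T = 32170 (T = Add(11458, 20712) = 32170)
Mul(Add(T, Add(102, Mul(75, -103))), Add(-5037, Pow(-32747, -1))) = Mul(Add(32170, Add(102, Mul(75, -103))), Add(-5037, Pow(-32747, -1))) = Mul(Add(32170, Add(102, -7725)), Add(-5037, Rational(-1, 32747))) = Mul(Add(32170, -7623), Rational(-164946640, 32747)) = Mul(24547, Rational(-164946640, 32747)) = Rational(-4048945172080, 32747)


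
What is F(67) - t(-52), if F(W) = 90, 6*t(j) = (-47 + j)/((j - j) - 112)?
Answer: 20127/224 ≈ 89.853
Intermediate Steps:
t(j) = 47/672 - j/672 (t(j) = ((-47 + j)/((j - j) - 112))/6 = ((-47 + j)/(0 - 112))/6 = ((-47 + j)/(-112))/6 = ((-47 + j)*(-1/112))/6 = (47/112 - j/112)/6 = 47/672 - j/672)
F(67) - t(-52) = 90 - (47/672 - 1/672*(-52)) = 90 - (47/672 + 13/168) = 90 - 1*33/224 = 90 - 33/224 = 20127/224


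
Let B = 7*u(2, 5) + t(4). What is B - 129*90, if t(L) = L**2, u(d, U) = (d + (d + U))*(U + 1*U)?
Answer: -10964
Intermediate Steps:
u(d, U) = 2*U*(U + 2*d) (u(d, U) = (d + (U + d))*(U + U) = (U + 2*d)*(2*U) = 2*U*(U + 2*d))
B = 646 (B = 7*(2*5*(5 + 2*2)) + 4**2 = 7*(2*5*(5 + 4)) + 16 = 7*(2*5*9) + 16 = 7*90 + 16 = 630 + 16 = 646)
B - 129*90 = 646 - 129*90 = 646 - 11610 = -10964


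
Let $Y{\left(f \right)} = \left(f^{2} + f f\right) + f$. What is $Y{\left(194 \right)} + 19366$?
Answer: $94832$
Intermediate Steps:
$Y{\left(f \right)} = f + 2 f^{2}$ ($Y{\left(f \right)} = \left(f^{2} + f^{2}\right) + f = 2 f^{2} + f = f + 2 f^{2}$)
$Y{\left(194 \right)} + 19366 = 194 \left(1 + 2 \cdot 194\right) + 19366 = 194 \left(1 + 388\right) + 19366 = 194 \cdot 389 + 19366 = 75466 + 19366 = 94832$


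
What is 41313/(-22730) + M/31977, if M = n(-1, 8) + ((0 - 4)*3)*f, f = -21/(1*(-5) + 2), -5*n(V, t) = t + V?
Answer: -1323006943/726837210 ≈ -1.8202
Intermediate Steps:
n(V, t) = -V/5 - t/5 (n(V, t) = -(t + V)/5 = -(V + t)/5 = -V/5 - t/5)
f = 7 (f = -21/(-5 + 2) = -21/(-3) = -21*(-⅓) = 7)
M = -427/5 (M = (-⅕*(-1) - ⅕*8) + ((0 - 4)*3)*7 = (⅕ - 8/5) - 4*3*7 = -7/5 - 12*7 = -7/5 - 84 = -427/5 ≈ -85.400)
41313/(-22730) + M/31977 = 41313/(-22730) - 427/5/31977 = 41313*(-1/22730) - 427/5*1/31977 = -41313/22730 - 427/159885 = -1323006943/726837210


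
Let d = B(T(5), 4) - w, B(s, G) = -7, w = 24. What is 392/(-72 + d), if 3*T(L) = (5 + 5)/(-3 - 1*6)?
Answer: -392/103 ≈ -3.8058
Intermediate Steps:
T(L) = -10/27 (T(L) = ((5 + 5)/(-3 - 1*6))/3 = (10/(-3 - 6))/3 = (10/(-9))/3 = (10*(-⅑))/3 = (⅓)*(-10/9) = -10/27)
d = -31 (d = -7 - 1*24 = -7 - 24 = -31)
392/(-72 + d) = 392/(-72 - 31) = 392/(-103) = 392*(-1/103) = -392/103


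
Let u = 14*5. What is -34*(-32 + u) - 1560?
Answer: -2852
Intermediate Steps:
u = 70
-34*(-32 + u) - 1560 = -34*(-32 + 70) - 1560 = -34*38 - 1560 = -1292 - 1560 = -2852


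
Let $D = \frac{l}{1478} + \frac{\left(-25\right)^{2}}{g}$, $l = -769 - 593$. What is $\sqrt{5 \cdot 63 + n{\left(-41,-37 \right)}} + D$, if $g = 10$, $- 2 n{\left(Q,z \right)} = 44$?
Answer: $\frac{91013}{1478} + \sqrt{293} \approx 78.696$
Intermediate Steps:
$n{\left(Q,z \right)} = -22$ ($n{\left(Q,z \right)} = \left(- \frac{1}{2}\right) 44 = -22$)
$l = -1362$
$D = \frac{91013}{1478}$ ($D = - \frac{1362}{1478} + \frac{\left(-25\right)^{2}}{10} = \left(-1362\right) \frac{1}{1478} + 625 \cdot \frac{1}{10} = - \frac{681}{739} + \frac{125}{2} = \frac{91013}{1478} \approx 61.578$)
$\sqrt{5 \cdot 63 + n{\left(-41,-37 \right)}} + D = \sqrt{5 \cdot 63 - 22} + \frac{91013}{1478} = \sqrt{315 - 22} + \frac{91013}{1478} = \sqrt{293} + \frac{91013}{1478} = \frac{91013}{1478} + \sqrt{293}$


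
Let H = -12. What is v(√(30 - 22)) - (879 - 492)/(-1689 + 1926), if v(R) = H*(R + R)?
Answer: -129/79 - 48*√2 ≈ -69.515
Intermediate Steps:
v(R) = -24*R (v(R) = -12*(R + R) = -24*R)
v(√(30 - 22)) - (879 - 492)/(-1689 + 1926) = -24*√(30 - 22) - (879 - 492)/(-1689 + 1926) = -48*√2 - 387/237 = -48*√2 - 1*129/79 = -48*√2 - 129/79 = -129/79 - 48*√2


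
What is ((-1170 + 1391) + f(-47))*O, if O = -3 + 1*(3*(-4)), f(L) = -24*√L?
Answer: -3315 + 360*I*√47 ≈ -3315.0 + 2468.0*I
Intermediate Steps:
O = -15 (O = -3 + 1*(-12) = -3 - 12 = -15)
((-1170 + 1391) + f(-47))*O = ((-1170 + 1391) - 24*I*√47)*(-15) = (221 - 24*I*√47)*(-15) = -3315 + 360*I*√47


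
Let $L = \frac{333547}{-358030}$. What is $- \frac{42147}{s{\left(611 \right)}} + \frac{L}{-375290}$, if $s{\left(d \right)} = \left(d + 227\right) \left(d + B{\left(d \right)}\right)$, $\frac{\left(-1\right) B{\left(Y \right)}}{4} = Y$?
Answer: $\frac{943932886362073}{34398669432908300} \approx 0.027441$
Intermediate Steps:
$B{\left(Y \right)} = - 4 Y$
$s{\left(d \right)} = - 3 d \left(227 + d\right)$ ($s{\left(d \right)} = \left(d + 227\right) \left(d - 4 d\right) = \left(227 + d\right) \left(- 3 d\right) = - 3 d \left(227 + d\right)$)
$L = - \frac{333547}{358030}$ ($L = 333547 \left(- \frac{1}{358030}\right) = - \frac{333547}{358030} \approx -0.93162$)
$- \frac{42147}{s{\left(611 \right)}} + \frac{L}{-375290} = - \frac{42147}{3 \cdot 611 \left(-227 - 611\right)} - \frac{333547}{358030 \left(-375290\right)} = - \frac{42147}{3 \cdot 611 \left(-227 - 611\right)} - - \frac{333547}{134365078700} = - \frac{42147}{3 \cdot 611 \left(-838\right)} + \frac{333547}{134365078700} = - \frac{42147}{-1536054} + \frac{333547}{134365078700} = \left(-42147\right) \left(- \frac{1}{1536054}\right) + \frac{333547}{134365078700} = \frac{14049}{512018} + \frac{333547}{134365078700} = \frac{943932886362073}{34398669432908300}$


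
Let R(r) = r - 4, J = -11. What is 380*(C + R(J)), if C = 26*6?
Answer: 53580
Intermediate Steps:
C = 156
R(r) = -4 + r
380*(C + R(J)) = 380*(156 + (-4 - 11)) = 380*(156 - 15) = 380*141 = 53580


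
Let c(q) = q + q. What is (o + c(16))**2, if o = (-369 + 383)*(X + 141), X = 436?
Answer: 65772100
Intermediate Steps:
c(q) = 2*q
o = 8078 (o = (-369 + 383)*(436 + 141) = 14*577 = 8078)
(o + c(16))**2 = (8078 + 2*16)**2 = (8078 + 32)**2 = 8110**2 = 65772100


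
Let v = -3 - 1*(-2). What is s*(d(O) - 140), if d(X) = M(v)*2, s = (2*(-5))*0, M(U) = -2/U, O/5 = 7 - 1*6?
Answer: 0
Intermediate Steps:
O = 5 (O = 5*(7 - 1*6) = 5*(7 - 6) = 5*1 = 5)
v = -1 (v = -3 + 2 = -1)
s = 0 (s = -10*0 = 0)
d(X) = 4 (d(X) = -2/(-1)*2 = -2*(-1)*2 = 2*2 = 4)
s*(d(O) - 140) = 0*(4 - 140) = 0*(-136) = 0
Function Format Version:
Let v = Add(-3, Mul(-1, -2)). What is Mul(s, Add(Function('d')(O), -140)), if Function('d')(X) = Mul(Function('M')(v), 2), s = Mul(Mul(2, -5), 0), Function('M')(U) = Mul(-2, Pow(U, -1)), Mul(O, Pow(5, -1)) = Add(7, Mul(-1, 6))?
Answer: 0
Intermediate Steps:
O = 5 (O = Mul(5, Add(7, Mul(-1, 6))) = Mul(5, Add(7, -6)) = Mul(5, 1) = 5)
v = -1 (v = Add(-3, 2) = -1)
s = 0 (s = Mul(-10, 0) = 0)
Function('d')(X) = 4 (Function('d')(X) = Mul(Mul(-2, Pow(-1, -1)), 2) = Mul(Mul(-2, -1), 2) = Mul(2, 2) = 4)
Mul(s, Add(Function('d')(O), -140)) = Mul(0, Add(4, -140)) = Mul(0, -136) = 0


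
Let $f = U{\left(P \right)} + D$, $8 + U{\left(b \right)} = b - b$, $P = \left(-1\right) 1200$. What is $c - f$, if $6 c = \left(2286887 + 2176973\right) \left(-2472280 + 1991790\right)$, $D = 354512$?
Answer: $- \frac{1072421109212}{3} \approx -3.5747 \cdot 10^{11}$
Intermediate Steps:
$P = -1200$
$U{\left(b \right)} = -8$ ($U{\left(b \right)} = -8 + \left(b - b\right) = -8 + 0 = -8$)
$f = 354504$ ($f = -8 + 354512 = 354504$)
$c = - \frac{1072420045700}{3}$ ($c = \frac{\left(2286887 + 2176973\right) \left(-2472280 + 1991790\right)}{6} = \frac{4463860 \left(-480490\right)}{6} = \frac{1}{6} \left(-2144840091400\right) = - \frac{1072420045700}{3} \approx -3.5747 \cdot 10^{11}$)
$c - f = - \frac{1072420045700}{3} - 354504 = - \frac{1072421109212}{3}$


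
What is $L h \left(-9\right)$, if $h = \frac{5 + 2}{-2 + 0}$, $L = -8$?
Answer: $-252$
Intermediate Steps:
$h = - \frac{7}{2}$ ($h = \frac{7}{-2} = 7 \left(- \frac{1}{2}\right) = - \frac{7}{2} \approx -3.5$)
$L h \left(-9\right) = \left(-8\right) \left(- \frac{7}{2}\right) \left(-9\right) = 28 \left(-9\right) = -252$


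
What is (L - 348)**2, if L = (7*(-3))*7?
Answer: 245025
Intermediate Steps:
L = -147 (L = -21*7 = -147)
(L - 348)**2 = (-147 - 348)**2 = (-495)**2 = 245025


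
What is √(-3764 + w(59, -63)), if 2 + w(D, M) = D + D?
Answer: 8*I*√57 ≈ 60.399*I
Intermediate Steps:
w(D, M) = -2 + 2*D (w(D, M) = -2 + (D + D) = -2 + 2*D)
√(-3764 + w(59, -63)) = √(-3764 + (-2 + 2*59)) = √(-3764 + (-2 + 118)) = √(-3764 + 116) = √(-3648) = 8*I*√57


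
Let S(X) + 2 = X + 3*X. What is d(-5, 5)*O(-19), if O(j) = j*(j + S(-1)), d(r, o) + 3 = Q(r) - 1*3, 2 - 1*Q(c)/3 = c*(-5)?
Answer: -35625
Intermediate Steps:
Q(c) = 6 + 15*c (Q(c) = 6 - 3*c*(-5) = 6 - (-15)*c = 6 + 15*c)
S(X) = -2 + 4*X (S(X) = -2 + (X + 3*X) = -2 + 4*X)
d(r, o) = 15*r (d(r, o) = -3 + ((6 + 15*r) - 1*3) = -3 + ((6 + 15*r) - 3) = -3 + (3 + 15*r) = 15*r)
O(j) = j*(-6 + j) (O(j) = j*(j + (-2 + 4*(-1))) = j*(j + (-2 - 4)) = j*(j - 6) = j*(-6 + j))
d(-5, 5)*O(-19) = (15*(-5))*(-19*(-6 - 19)) = -(-1425)*(-25) = -75*475 = -35625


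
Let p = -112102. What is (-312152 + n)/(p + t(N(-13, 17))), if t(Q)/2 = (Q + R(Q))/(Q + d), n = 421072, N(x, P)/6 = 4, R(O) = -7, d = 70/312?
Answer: -205804340/211814077 ≈ -0.97163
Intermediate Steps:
d = 35/156 (d = 70*(1/312) = 35/156 ≈ 0.22436)
N(x, P) = 24 (N(x, P) = 6*4 = 24)
t(Q) = 2*(-7 + Q)/(35/156 + Q) (t(Q) = 2*((Q - 7)/(Q + 35/156)) = 2*((-7 + Q)/(35/156 + Q)) = 2*(-7 + Q)/(35/156 + Q))
(-312152 + n)/(p + t(N(-13, 17))) = (-312152 + 421072)/(-112102 + 312*(-7 + 24)/(35 + 156*24)) = 108920/(-112102 + 312*17/(35 + 3744)) = 108920/(-112102 + 312*17/3779) = 108920/(-112102 + 312*(1/3779)*17) = 108920/(-112102 + 5304/3779) = 108920/(-423628154/3779) = 108920*(-3779/423628154) = -205804340/211814077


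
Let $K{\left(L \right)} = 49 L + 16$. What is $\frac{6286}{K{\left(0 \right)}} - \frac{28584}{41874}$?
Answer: $\frac{21896885}{55832} \approx 392.19$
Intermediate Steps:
$K{\left(L \right)} = 16 + 49 L$
$\frac{6286}{K{\left(0 \right)}} - \frac{28584}{41874} = \frac{6286}{16 + 49 \cdot 0} - \frac{28584}{41874} = \frac{6286}{16 + 0} - \frac{4764}{6979} = \frac{6286}{16} - \frac{4764}{6979} = 6286 \cdot \frac{1}{16} - \frac{4764}{6979} = \frac{3143}{8} - \frac{4764}{6979} = \frac{21896885}{55832}$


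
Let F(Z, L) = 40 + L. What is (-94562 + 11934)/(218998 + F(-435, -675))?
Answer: -82628/218363 ≈ -0.37840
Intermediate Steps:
(-94562 + 11934)/(218998 + F(-435, -675)) = (-94562 + 11934)/(218998 + (40 - 675)) = -82628/(218998 - 635) = -82628/218363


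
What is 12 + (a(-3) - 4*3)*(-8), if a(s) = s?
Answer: 132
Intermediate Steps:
12 + (a(-3) - 4*3)*(-8) = 12 + (-3 - 4*3)*(-8) = 12 + (-3 - 12)*(-8) = 12 - 15*(-8) = 12 + 120 = 132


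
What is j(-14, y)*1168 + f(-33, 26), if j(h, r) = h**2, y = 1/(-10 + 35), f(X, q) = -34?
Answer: 228894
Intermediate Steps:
y = 1/25 ≈ 0.040000
j(-14, y)*1168 + f(-33, 26) = (-14)**2*1168 - 34 = 196*1168 - 34 = 228928 - 34 = 228894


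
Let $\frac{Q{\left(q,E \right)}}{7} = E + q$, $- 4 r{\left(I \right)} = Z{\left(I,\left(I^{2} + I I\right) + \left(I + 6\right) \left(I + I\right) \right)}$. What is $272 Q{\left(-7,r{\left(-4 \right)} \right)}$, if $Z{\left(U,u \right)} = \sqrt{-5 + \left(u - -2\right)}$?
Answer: $-13328 - 476 \sqrt{13} \approx -15044.0$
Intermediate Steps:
$Z{\left(U,u \right)} = \sqrt{-3 + u}$ ($Z{\left(U,u \right)} = \sqrt{-5 + \left(u + 2\right)} = \sqrt{-5 + \left(2 + u\right)} = \sqrt{-3 + u}$)
$r{\left(I \right)} = - \frac{\sqrt{-3 + 2 I^{2} + 2 I \left(6 + I\right)}}{4}$ ($r{\left(I \right)} = - \frac{\sqrt{-3 + \left(\left(I^{2} + I I\right) + \left(I + 6\right) \left(I + I\right)\right)}}{4} = - \frac{\sqrt{-3 + \left(\left(I^{2} + I^{2}\right) + \left(6 + I\right) 2 I\right)}}{4} = - \frac{\sqrt{-3 + \left(2 I^{2} + 2 I \left(6 + I\right)\right)}}{4} = - \frac{\sqrt{-3 + 2 I^{2} + 2 I \left(6 + I\right)}}{4}$)
$Q{\left(q,E \right)} = 7 E + 7 q$ ($Q{\left(q,E \right)} = 7 \left(E + q\right) = 7 E + 7 q$)
$272 Q{\left(-7,r{\left(-4 \right)} \right)} = 272 \left(7 \left(- \frac{\sqrt{-3 + 4 \left(-4\right) \left(3 - 4\right)}}{4}\right) + 7 \left(-7\right)\right) = 272 \left(7 \left(- \frac{\sqrt{-3 + 4 \left(-4\right) \left(-1\right)}}{4}\right) - 49\right) = 272 \left(7 \left(- \frac{\sqrt{-3 + 16}}{4}\right) - 49\right) = 272 \left(7 \left(- \frac{\sqrt{13}}{4}\right) - 49\right) = 272 \left(- \frac{7 \sqrt{13}}{4} - 49\right) = 272 \left(-49 - \frac{7 \sqrt{13}}{4}\right) = -13328 - 476 \sqrt{13}$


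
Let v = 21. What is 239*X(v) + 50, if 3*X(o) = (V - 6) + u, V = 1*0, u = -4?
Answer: -2240/3 ≈ -746.67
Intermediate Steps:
V = 0
X(o) = -10/3 (X(o) = ((0 - 6) - 4)/3 = (-6 - 4)/3 = (⅓)*(-10) = -10/3)
239*X(v) + 50 = 239*(-10/3) + 50 = -2390/3 + 50 = -2240/3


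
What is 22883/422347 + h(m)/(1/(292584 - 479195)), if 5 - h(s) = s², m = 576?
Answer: 26148397335178990/422347 ≈ 6.1912e+10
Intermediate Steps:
h(s) = 5 - s²
22883/422347 + h(m)/(1/(292584 - 479195)) = 22883/422347 + (5 - 1*576²)/(1/(292584 - 479195)) = 22883*(1/422347) + (5 - 1*331776)/(1/(-186611)) = 22883/422347 + (5 - 331776)/(-1/186611) = 22883/422347 - 331771*(-186611) = 22883/422347 + 61912118081 = 26148397335178990/422347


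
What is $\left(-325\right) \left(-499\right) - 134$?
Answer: $162041$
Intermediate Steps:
$\left(-325\right) \left(-499\right) - 134 = 162175 - 134 = 162041$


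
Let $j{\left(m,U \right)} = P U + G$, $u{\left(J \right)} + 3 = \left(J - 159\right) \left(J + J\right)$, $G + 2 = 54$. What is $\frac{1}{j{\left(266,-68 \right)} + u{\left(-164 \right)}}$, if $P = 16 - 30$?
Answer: $\frac{1}{106945} \approx 9.3506 \cdot 10^{-6}$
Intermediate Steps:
$G = 52$ ($G = -2 + 54 = 52$)
$u{\left(J \right)} = -3 + 2 J \left(-159 + J\right)$ ($u{\left(J \right)} = -3 + \left(J - 159\right) \left(J + J\right) = -3 + \left(-159 + J\right) 2 J = -3 + 2 J \left(-159 + J\right)$)
$P = -14$
$j{\left(m,U \right)} = 52 - 14 U$ ($j{\left(m,U \right)} = - 14 U + 52 = 52 - 14 U$)
$\frac{1}{j{\left(266,-68 \right)} + u{\left(-164 \right)}} = \frac{1}{\left(52 - -952\right) - \left(-52149 - 53792\right)} = \frac{1}{\left(52 + 952\right) + \left(-3 + 52152 + 2 \cdot 26896\right)} = \frac{1}{1004 + \left(-3 + 52152 + 53792\right)} = \frac{1}{1004 + 105941} = \frac{1}{106945}$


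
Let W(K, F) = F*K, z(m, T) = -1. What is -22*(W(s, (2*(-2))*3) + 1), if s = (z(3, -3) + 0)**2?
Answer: 242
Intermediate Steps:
s = 1 (s = (-1 + 0)**2 = (-1)**2 = 1)
-22*(W(s, (2*(-2))*3) + 1) = -22*(((2*(-2))*3)*1 + 1) = -22*(-4*3*1 + 1) = -22*(-12*1 + 1) = -22*(-12 + 1) = -22*(-11) = 242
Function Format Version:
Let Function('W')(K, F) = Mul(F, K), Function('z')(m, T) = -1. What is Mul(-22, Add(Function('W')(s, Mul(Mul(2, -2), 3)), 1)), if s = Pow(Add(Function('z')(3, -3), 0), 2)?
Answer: 242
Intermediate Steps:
s = 1 (s = Pow(Add(-1, 0), 2) = Pow(-1, 2) = 1)
Mul(-22, Add(Function('W')(s, Mul(Mul(2, -2), 3)), 1)) = Mul(-22, Add(Mul(Mul(Mul(2, -2), 3), 1), 1)) = Mul(-22, Add(Mul(Mul(-4, 3), 1), 1)) = Mul(-22, Add(Mul(-12, 1), 1)) = Mul(-22, Add(-12, 1)) = Mul(-22, -11) = 242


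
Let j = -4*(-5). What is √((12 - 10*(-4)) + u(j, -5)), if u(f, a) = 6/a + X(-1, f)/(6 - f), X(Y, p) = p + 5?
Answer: √240170/70 ≈ 7.0010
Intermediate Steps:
X(Y, p) = 5 + p
j = 20
u(f, a) = 6/a + (5 + f)/(6 - f)
√((12 - 10*(-4)) + u(j, -5)) = √((12 - 10*(-4)) + (-36 + 6*20 - 1*(-5)*(5 + 20))/((-5)*(-6 + 20))) = √((12 + 40) - ⅕*(-36 + 120 - 1*(-5)*25)/14) = √(52 - ⅕*1/14*(-36 + 120 + 125)) = √(52 - ⅕*1/14*209) = √(52 - 209/70) = √(3431/70) = √240170/70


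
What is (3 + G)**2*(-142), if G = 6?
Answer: -11502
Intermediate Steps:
(3 + G)**2*(-142) = (3 + 6)**2*(-142) = 9**2*(-142) = 81*(-142) = -11502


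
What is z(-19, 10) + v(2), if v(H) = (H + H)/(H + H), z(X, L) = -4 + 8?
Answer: 5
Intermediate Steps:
z(X, L) = 4
v(H) = 1 (v(H) = (2*H)/((2*H)) = (2*H)*(1/(2*H)) = 1)
z(-19, 10) + v(2) = 4 + 1 = 5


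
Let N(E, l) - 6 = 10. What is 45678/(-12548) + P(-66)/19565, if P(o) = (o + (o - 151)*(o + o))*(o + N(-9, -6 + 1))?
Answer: -1882352727/24550162 ≈ -76.674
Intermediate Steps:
N(E, l) = 16 (N(E, l) = 6 + 10 = 16)
P(o) = (16 + o)*(o + 2*o*(-151 + o)) (P(o) = (o + (o - 151)*(o + o))*(o + 16) = (o + (-151 + o)*(2*o))*(16 + o) = (o + 2*o*(-151 + o))*(16 + o) = (16 + o)*(o + 2*o*(-151 + o)))
45678/(-12548) + P(-66)/19565 = 45678/(-12548) - 66*(-4816 - 269*(-66) + 2*(-66)²)/19565 = 45678*(-1/12548) - 66*(-4816 + 17754 + 2*4356)*(1/19565) = -22839/6274 - 66*(-4816 + 17754 + 8712)*(1/19565) = -22839/6274 - 66*21650*(1/19565) = -22839/6274 - 1428900*1/19565 = -22839/6274 - 285780/3913 = -1882352727/24550162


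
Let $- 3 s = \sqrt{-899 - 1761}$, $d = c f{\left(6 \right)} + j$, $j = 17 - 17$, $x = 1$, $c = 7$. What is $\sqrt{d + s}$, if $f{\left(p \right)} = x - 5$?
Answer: $\frac{\sqrt{-252 - 6 i \sqrt{665}}}{3} \approx 1.5583 - 5.5162 i$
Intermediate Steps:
$j = 0$ ($j = 17 - 17 = 0$)
$f{\left(p \right)} = -4$ ($f{\left(p \right)} = 1 - 5 = -4$)
$d = -28$ ($d = 7 \left(-4\right) + 0 = -28 + 0 = -28$)
$s = - \frac{2 i \sqrt{665}}{3}$ ($s = - \frac{\sqrt{-899 - 1761}}{3} = - \frac{\sqrt{-2660}}{3} = - \frac{2 i \sqrt{665}}{3} \approx - 17.192 i$)
$\sqrt{d + s} = \sqrt{-28 - \frac{2 i \sqrt{665}}{3}}$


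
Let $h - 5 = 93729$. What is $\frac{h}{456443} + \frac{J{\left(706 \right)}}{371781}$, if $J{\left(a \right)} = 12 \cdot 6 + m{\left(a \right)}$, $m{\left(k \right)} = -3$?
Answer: $\frac{11626671607}{56565611661} \approx 0.20554$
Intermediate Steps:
$h = 93734$ ($h = 5 + 93729 = 93734$)
$J{\left(a \right)} = 69$ ($J{\left(a \right)} = 12 \cdot 6 - 3 = 72 - 3 = 69$)
$\frac{h}{456443} + \frac{J{\left(706 \right)}}{371781} = \frac{93734}{456443} + \frac{69}{371781} = 93734 \cdot \frac{1}{456443} + 69 \cdot \frac{1}{371781} = \frac{93734}{456443} + \frac{23}{123927} = \frac{11626671607}{56565611661}$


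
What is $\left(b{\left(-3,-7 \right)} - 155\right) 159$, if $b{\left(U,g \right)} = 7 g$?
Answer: $-32436$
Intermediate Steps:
$\left(b{\left(-3,-7 \right)} - 155\right) 159 = \left(7 \left(-7\right) - 155\right) 159 = \left(-49 - 155\right) 159 = \left(-204\right) 159 = -32436$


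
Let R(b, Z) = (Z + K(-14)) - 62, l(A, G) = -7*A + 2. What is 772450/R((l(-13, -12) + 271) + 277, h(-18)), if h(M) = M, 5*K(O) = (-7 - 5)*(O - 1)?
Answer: -386225/22 ≈ -17556.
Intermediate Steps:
K(O) = 12/5 - 12*O/5 (K(O) = ((-7 - 5)*(O - 1))/5 = (-12*(-1 + O))/5 = (12 - 12*O)/5 = 12/5 - 12*O/5)
l(A, G) = 2 - 7*A
R(b, Z) = -26 + Z (R(b, Z) = (Z + (12/5 - 12/5*(-14))) - 62 = (Z + (12/5 + 168/5)) - 62 = (Z + 36) - 62 = (36 + Z) - 62 = -26 + Z)
772450/R((l(-13, -12) + 271) + 277, h(-18)) = 772450/(-26 - 18) = 772450/(-44) = 772450*(-1/44) = -386225/22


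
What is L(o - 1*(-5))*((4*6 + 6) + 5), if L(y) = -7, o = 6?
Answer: -245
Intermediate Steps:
L(o - 1*(-5))*((4*6 + 6) + 5) = -7*((4*6 + 6) + 5) = -7*((24 + 6) + 5) = -7*(30 + 5) = -7*35 = -245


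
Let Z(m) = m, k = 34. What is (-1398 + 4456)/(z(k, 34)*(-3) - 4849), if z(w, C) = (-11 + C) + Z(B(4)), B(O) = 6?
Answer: -1529/2468 ≈ -0.61953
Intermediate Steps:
z(w, C) = -5 + C (z(w, C) = (-11 + C) + 6 = -5 + C)
(-1398 + 4456)/(z(k, 34)*(-3) - 4849) = (-1398 + 4456)/((-5 + 34)*(-3) - 4849) = 3058/(29*(-3) - 4849) = 3058/(-87 - 4849) = 3058/(-4936) = 3058*(-1/4936) = -1529/2468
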